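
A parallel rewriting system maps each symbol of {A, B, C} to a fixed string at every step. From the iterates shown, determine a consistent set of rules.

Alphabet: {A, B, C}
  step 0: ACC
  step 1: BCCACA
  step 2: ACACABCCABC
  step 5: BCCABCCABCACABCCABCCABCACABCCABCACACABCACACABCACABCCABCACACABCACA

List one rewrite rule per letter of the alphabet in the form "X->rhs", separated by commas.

  step 1 ⇒ step 2: BCCACA ⇒ A·CA·CA·BC·CA·BC
    A ↦ BC
    B ↦ A
    C ↦ CA

A->BC, B->A, C->CA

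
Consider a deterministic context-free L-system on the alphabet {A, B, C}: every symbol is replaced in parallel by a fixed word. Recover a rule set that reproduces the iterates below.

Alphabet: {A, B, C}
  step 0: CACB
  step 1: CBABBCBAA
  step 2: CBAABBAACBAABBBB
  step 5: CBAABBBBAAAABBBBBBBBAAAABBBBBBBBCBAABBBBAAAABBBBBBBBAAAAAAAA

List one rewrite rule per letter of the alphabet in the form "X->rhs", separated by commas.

A->BB, B->A, C->CBA

  step 1 ⇒ step 2: CBABBCBAA ⇒ CBA·A·BB·A·A·CBA·A·BB·BB
    A ↦ BB
    B ↦ A
    C ↦ CBA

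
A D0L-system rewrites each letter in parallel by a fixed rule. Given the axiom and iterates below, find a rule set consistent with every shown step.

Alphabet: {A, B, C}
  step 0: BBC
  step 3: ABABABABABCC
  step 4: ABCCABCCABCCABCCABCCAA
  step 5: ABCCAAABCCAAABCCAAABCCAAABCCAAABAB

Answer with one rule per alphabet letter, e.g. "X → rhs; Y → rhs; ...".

A->AB, B->CC, C->A

  step 4 ⇒ step 5: ABCCABCCABCCABCCABCCAA ⇒ AB·CC·A·A·AB·CC·A·A·AB·CC·A·A·AB·CC·A·A·AB·CC·A·A·AB·AB
    A ↦ AB
    B ↦ CC
    C ↦ A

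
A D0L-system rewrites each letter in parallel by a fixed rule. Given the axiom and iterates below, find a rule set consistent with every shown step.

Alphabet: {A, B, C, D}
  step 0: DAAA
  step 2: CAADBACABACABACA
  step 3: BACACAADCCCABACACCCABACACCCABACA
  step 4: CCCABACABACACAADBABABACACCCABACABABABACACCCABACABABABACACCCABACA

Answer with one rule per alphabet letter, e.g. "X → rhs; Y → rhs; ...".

  step 3 ⇒ step 4: BACACAADCCCABACACCCABACACCCABACA ⇒ CC·CA·BA·CA·BA·CA·CA·AD·BA·BA·BA·CA·CC·CA·BA·CA·BA·BA·BA·CA·CC·CA·BA·CA·BA·BA·BA·CA·CC·CA·BA·CA
    A ↦ CA
    B ↦ CC
    C ↦ BA
    D ↦ AD

A->CA, B->CC, C->BA, D->AD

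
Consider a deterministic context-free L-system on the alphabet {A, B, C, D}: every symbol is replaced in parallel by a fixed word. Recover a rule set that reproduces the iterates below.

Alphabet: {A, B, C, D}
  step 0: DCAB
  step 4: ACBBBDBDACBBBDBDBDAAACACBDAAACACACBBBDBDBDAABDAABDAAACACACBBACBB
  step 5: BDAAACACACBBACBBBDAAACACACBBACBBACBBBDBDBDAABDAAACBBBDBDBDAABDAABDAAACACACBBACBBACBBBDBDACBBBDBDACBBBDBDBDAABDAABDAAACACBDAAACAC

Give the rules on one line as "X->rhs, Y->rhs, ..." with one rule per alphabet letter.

A->BD, B->AC, C->AA, D->BB

  step 4 ⇒ step 5: ACBBBDBDACBBBDBDBDAAACACBDAAACACACBBBDBDBDAABDAABDAAACACACBBACBB ⇒ BD·AA·AC·AC·AC·BB·AC·BB·BD·AA·AC·AC·AC·BB·AC·BB·AC·BB·BD·BD·BD·AA·BD·AA·AC·BB·BD·BD·BD·AA·BD·AA·BD·AA·AC·AC·AC·BB·AC·BB·AC·BB·BD·BD·AC·BB·BD·BD·AC·BB·BD·BD·BD·AA·BD·AA·BD·AA·AC·AC·BD·AA·AC·AC
    A ↦ BD
    B ↦ AC
    C ↦ AA
    D ↦ BB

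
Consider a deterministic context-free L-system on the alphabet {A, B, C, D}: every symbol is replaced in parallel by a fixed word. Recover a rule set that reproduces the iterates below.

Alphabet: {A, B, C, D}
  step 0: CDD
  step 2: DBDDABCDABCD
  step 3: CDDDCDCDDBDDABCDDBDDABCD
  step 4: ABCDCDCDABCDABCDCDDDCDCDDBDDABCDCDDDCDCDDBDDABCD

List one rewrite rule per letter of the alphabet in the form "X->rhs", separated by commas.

  step 3 ⇒ step 4: CDDDCDCDDBDDABCDDBDDABCD ⇒ AB·CD·CD·CD·AB·CD·AB·CD·CD·DD·CD·CD·DB·DD·AB·CD·CD·DD·CD·CD·DB·DD·AB·CD
    A ↦ DB
    B ↦ DD
    C ↦ AB
    D ↦ CD

A->DB, B->DD, C->AB, D->CD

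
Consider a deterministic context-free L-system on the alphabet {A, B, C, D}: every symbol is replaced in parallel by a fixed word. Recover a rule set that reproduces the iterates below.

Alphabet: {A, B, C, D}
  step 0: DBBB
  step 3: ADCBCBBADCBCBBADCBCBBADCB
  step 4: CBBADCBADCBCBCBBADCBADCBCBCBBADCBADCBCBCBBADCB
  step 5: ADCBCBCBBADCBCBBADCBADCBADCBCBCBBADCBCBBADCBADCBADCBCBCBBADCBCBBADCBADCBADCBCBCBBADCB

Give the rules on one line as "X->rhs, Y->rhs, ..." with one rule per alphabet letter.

A->CB, B->CB, C->AD, D->B

  step 4 ⇒ step 5: CBBADCBADCBCBCBBADCBADCBCBCBBADCBADCBCBCBBADCB ⇒ AD·CB·CB·CB·B·AD·CB·CB·B·AD·CB·AD·CB·AD·CB·CB·CB·B·AD·CB·CB·B·AD·CB·AD·CB·AD·CB·CB·CB·B·AD·CB·CB·B·AD·CB·AD·CB·AD·CB·CB·CB·B·AD·CB
    A ↦ CB
    B ↦ CB
    C ↦ AD
    D ↦ B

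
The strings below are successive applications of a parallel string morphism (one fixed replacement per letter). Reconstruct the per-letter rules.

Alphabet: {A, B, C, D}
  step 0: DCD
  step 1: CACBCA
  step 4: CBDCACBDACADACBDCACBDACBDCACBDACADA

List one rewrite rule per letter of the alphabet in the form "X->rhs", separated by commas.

A->DA, B->D, C->CB, D->CA

  step 0 ⇒ step 1: DCD ⇒ CA·CB·CA
    C ↦ CB
    D ↦ CA
    A ↦ DA  (constrained at step 1)
    B ↦ D  (constrained at step 1)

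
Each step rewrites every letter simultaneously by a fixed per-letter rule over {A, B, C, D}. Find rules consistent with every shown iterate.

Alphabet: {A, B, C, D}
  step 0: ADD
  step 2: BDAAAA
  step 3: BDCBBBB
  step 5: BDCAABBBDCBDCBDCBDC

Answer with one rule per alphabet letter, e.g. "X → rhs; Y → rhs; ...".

A->B, B->BD, C->AA, D->C

  step 2 ⇒ step 3: BDAAAA ⇒ BD·C·B·B·B·B
    A ↦ B
    B ↦ BD
    D ↦ C
    C ↦ AA  (constrained at step 3)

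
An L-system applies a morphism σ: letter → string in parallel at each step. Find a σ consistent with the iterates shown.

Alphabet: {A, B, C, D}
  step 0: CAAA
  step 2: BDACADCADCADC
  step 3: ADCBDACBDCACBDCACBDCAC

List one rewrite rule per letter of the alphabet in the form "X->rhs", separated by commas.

  step 2 ⇒ step 3: BDACADCADCADC ⇒ AD·C·BD·AC·BD·C·AC·BD·C·AC·BD·C·AC
    A ↦ BD
    B ↦ AD
    C ↦ AC
    D ↦ C

A->BD, B->AD, C->AC, D->C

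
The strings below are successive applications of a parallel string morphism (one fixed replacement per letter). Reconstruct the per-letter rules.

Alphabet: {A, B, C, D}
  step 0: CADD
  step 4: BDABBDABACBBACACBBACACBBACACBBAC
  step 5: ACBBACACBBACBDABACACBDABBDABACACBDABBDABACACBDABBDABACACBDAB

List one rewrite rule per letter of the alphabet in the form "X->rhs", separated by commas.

  step 4 ⇒ step 5: BDABBDABACBBACACBBACACBBACACBBAC ⇒ AC·B·B·AC·AC·B·B·AC·B·DAB·AC·AC·B·DAB·B·DAB·AC·AC·B·DAB·B·DAB·AC·AC·B·DAB·B·DAB·AC·AC·B·DAB
    A ↦ B
    B ↦ AC
    C ↦ DAB
    D ↦ B

A->B, B->AC, C->DAB, D->B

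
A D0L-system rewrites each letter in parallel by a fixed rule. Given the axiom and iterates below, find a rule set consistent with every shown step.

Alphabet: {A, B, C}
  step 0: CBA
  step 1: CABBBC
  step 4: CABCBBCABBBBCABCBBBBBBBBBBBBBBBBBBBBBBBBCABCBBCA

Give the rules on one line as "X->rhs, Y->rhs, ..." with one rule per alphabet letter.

  step 0 ⇒ step 1: CBA ⇒ CA·BB·BC
    A ↦ BC
    B ↦ BB
    C ↦ CA

A->BC, B->BB, C->CA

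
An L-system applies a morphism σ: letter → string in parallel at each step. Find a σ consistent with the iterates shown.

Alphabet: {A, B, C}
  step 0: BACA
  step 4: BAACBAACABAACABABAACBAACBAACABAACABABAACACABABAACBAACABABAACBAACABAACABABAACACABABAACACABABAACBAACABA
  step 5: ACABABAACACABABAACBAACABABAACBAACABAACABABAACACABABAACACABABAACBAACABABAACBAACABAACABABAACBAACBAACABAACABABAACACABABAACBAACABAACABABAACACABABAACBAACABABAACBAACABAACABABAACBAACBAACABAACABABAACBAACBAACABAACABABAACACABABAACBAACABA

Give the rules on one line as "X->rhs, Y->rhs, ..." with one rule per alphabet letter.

A->BA, B->ACA, C->AC

  step 4 ⇒ step 5: BAACBAACABAACABABAACBAACBAACABAACABABAACACABABAACBAACABABAACBAACABAACABABAACACABABAACACABABAACBAACABA ⇒ ACA·BA·BA·AC·ACA·BA·BA·AC·BA·ACA·BA·BA·AC·BA·ACA·BA·ACA·BA·BA·AC·ACA·BA·BA·AC·ACA·BA·BA·AC·BA·ACA·BA·BA·AC·BA·ACA·BA·ACA·BA·BA·AC·BA·AC·BA·ACA·BA·ACA·BA·BA·AC·ACA·BA·BA·AC·BA·ACA·BA·ACA·BA·BA·AC·ACA·BA·BA·AC·BA·ACA·BA·BA·AC·BA·ACA·BA·ACA·BA·BA·AC·BA·AC·BA·ACA·BA·ACA·BA·BA·AC·BA·AC·BA·ACA·BA·ACA·BA·BA·AC·ACA·BA·BA·AC·BA·ACA·BA
    A ↦ BA
    B ↦ ACA
    C ↦ AC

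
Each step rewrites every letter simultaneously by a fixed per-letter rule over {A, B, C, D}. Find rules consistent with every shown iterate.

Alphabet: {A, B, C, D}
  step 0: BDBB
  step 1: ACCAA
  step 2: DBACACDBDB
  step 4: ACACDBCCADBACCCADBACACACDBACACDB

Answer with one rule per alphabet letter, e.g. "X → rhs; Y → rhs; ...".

A->DB, B->A, C->AC, D->CC

  step 1 ⇒ step 2: ACCAA ⇒ DB·AC·AC·DB·DB
    A ↦ DB
    C ↦ AC
  step 0 ⇒ step 1: BDBB ⇒ A·CC·A·A
    B ↦ A
  step 0 ⇒ step 1: BDBB ⇒ A·CC·A·A
    D ↦ CC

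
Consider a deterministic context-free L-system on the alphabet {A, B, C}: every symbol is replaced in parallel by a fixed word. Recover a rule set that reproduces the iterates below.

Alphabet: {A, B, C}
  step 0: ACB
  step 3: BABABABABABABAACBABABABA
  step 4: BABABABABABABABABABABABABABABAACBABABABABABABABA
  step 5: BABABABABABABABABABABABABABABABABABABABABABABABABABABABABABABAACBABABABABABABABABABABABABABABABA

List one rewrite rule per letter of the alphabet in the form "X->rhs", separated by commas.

A->BA, B->BA, C->AC

  step 4 ⇒ step 5: BABABABABABABABABABABABABABABAACBABABABABABABABA ⇒ BA·BA·BA·BA·BA·BA·BA·BA·BA·BA·BA·BA·BA·BA·BA·BA·BA·BA·BA·BA·BA·BA·BA·BA·BA·BA·BA·BA·BA·BA·BA·AC·BA·BA·BA·BA·BA·BA·BA·BA·BA·BA·BA·BA·BA·BA·BA·BA
    A ↦ BA
    B ↦ BA
    C ↦ AC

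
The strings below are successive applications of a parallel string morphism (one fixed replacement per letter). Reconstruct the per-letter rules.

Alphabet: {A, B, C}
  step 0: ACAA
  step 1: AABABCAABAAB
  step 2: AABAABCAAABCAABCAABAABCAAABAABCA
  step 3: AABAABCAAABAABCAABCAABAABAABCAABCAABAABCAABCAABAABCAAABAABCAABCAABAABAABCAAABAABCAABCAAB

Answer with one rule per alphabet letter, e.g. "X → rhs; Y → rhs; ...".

  step 2 ⇒ step 3: AABAABCAAABCAABCAABAABCAAABAABCA ⇒ AAB·AAB·CA·AAB·AAB·CA·ABC·AAB·AAB·AAB·CA·ABC·AAB·AAB·CA·ABC·AAB·AAB·CA·AAB·AAB·CA·ABC·AAB·AAB·AAB·CA·AAB·AAB·CA·ABC·AAB
    A ↦ AAB
    B ↦ CA
    C ↦ ABC

A->AAB, B->CA, C->ABC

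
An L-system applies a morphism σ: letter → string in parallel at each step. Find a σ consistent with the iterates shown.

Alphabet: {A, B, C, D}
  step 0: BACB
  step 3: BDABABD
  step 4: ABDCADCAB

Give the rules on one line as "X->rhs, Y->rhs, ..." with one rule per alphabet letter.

  step 3 ⇒ step 4: BDABABD ⇒ A·B·DC·A·DC·A·B
    A ↦ DC
    B ↦ A
    D ↦ B
    C ↦ D  (constrained at step 0)

A->DC, B->A, C->D, D->B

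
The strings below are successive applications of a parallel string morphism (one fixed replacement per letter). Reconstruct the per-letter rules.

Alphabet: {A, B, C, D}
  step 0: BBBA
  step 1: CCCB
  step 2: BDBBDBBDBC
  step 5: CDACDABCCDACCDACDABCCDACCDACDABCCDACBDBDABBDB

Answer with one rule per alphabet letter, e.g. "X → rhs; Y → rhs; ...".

  step 1 ⇒ step 2: CCCB ⇒ BDB·BDB·BDB·C
    B ↦ C
    C ↦ BDB
  step 0 ⇒ step 1: BBBA ⇒ C·C·C·B
    A ↦ B
    D ↦ DA  (constrained at step 2)

A->B, B->C, C->BDB, D->DA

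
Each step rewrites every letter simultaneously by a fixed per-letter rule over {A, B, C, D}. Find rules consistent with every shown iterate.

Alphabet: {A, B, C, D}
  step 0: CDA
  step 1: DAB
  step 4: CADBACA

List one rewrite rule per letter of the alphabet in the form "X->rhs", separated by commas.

  step 0 ⇒ step 1: CDA ⇒ D·A·B
    A ↦ B
    C ↦ D
    D ↦ A
    B ↦ CA  (constrained at step 1)

A->B, B->CA, C->D, D->A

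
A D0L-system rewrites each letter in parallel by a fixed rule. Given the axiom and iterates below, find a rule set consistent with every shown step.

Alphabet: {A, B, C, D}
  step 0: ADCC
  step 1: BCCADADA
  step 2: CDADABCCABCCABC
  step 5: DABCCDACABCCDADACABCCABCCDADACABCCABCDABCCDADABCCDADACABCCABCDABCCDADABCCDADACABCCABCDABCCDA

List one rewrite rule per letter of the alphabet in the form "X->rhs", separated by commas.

A->BC, B->C, C->DA, D->CA

  step 1 ⇒ step 2: BCCADADA ⇒ C·DA·DA·BC·CA·BC·CA·BC
    A ↦ BC
    B ↦ C
    C ↦ DA
    D ↦ CA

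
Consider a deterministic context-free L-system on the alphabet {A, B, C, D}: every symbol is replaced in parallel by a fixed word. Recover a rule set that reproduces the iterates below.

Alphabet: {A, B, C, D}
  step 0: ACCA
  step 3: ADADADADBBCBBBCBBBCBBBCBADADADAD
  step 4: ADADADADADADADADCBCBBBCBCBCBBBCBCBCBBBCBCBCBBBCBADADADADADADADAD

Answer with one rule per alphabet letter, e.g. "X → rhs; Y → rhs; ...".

  step 3 ⇒ step 4: ADADADADBBCBBBCBBBCBBBCBADADADAD ⇒ AD·AD·AD·AD·AD·AD·AD·AD·CB·CB·BB·CB·CB·CB·BB·CB·CB·CB·BB·CB·CB·CB·BB·CB·AD·AD·AD·AD·AD·AD·AD·AD
    A ↦ AD
    B ↦ CB
    C ↦ BB
    D ↦ AD

A->AD, B->CB, C->BB, D->AD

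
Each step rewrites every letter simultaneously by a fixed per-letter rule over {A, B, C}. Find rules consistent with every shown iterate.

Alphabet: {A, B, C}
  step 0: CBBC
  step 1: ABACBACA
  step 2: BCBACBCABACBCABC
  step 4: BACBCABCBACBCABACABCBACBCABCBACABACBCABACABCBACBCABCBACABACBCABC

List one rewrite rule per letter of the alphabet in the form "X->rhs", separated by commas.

  step 1 ⇒ step 2: ABACBACA ⇒ BC·BAC·BC·A·BAC·BC·A·BC
    A ↦ BC
    B ↦ BAC
    C ↦ A

A->BC, B->BAC, C->A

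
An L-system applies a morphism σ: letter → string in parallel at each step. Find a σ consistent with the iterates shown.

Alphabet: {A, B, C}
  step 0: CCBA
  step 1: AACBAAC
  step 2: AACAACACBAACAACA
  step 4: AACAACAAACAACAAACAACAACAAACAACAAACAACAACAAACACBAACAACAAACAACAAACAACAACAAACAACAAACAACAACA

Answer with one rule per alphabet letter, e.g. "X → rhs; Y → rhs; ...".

A->AAC, B->CB, C->A

  step 1 ⇒ step 2: AACBAAC ⇒ AAC·AAC·A·CB·AAC·AAC·A
    A ↦ AAC
    B ↦ CB
    C ↦ A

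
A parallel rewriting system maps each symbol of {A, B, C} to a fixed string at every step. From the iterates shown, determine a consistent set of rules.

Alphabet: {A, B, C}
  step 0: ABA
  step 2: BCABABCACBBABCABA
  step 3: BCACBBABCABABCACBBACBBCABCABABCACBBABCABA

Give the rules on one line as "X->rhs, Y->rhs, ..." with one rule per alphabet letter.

A->BA, B->BCA, C->CB

  step 2 ⇒ step 3: BCABABCACBBABCABA ⇒ BCA·CB·BA·BCA·BA·BCA·CB·BA·CB·BCA·BCA·BA·BCA·CB·BA·BCA·BA
    A ↦ BA
    B ↦ BCA
    C ↦ CB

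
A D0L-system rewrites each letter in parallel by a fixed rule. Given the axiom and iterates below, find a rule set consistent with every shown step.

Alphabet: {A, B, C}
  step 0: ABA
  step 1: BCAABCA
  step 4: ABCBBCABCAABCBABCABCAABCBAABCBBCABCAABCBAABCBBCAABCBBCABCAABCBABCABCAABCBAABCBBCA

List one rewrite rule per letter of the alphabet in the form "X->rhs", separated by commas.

A->BCA, B->A, C->BCB

  step 0 ⇒ step 1: ABA ⇒ BCA·A·BCA
    A ↦ BCA
    B ↦ A
    C ↦ BCB  (constrained at step 1)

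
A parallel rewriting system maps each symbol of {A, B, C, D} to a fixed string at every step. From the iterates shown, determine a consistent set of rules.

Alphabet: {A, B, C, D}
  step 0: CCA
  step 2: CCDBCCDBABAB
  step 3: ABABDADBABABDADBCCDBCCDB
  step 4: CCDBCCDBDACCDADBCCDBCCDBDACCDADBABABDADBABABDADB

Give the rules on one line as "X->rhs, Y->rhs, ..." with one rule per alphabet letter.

  step 3 ⇒ step 4: ABABDADBABABDADBCCDBCCDB ⇒ CC·DB·CC·DB·DA·CC·DA·DB·CC·DB·CC·DB·DA·CC·DA·DB·AB·AB·DA·DB·AB·AB·DA·DB
    A ↦ CC
    B ↦ DB
    C ↦ AB
    D ↦ DA

A->CC, B->DB, C->AB, D->DA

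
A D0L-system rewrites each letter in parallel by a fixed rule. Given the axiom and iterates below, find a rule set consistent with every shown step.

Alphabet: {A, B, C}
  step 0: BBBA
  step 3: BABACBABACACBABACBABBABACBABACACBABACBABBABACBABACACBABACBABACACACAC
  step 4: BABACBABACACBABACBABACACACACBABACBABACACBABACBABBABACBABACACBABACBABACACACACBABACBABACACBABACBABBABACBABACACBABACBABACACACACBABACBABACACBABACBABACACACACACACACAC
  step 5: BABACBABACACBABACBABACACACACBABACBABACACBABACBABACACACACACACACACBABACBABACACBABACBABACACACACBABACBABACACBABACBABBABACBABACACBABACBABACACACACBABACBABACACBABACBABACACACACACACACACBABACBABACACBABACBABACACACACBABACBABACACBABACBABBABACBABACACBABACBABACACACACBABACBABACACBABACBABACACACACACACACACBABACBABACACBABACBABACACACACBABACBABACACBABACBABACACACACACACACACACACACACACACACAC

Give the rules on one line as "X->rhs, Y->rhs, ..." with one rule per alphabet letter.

  step 4 ⇒ step 5: BABACBABACACBABACBABACACACACBABACBABACACBABACBABBABACBABACACBABACBABACACACACBABACBABACACBABACBABBABACBABACACBABACBABACACACACBABACBABACACBABACBABACACACACACACACAC ⇒ BAB·AC·BAB·AC·AC·BAB·AC·BAB·AC·AC·AC·AC·BAB·AC·BAB·AC·AC·BAB·AC·BAB·AC·AC·AC·AC·AC·AC·AC·AC·BAB·AC·BAB·AC·AC·BAB·AC·BAB·AC·AC·AC·AC·BAB·AC·BAB·AC·AC·BAB·AC·BAB·BAB·AC·BAB·AC·AC·BAB·AC·BAB·AC·AC·AC·AC·BAB·AC·BAB·AC·AC·BAB·AC·BAB·AC·AC·AC·AC·AC·AC·AC·AC·BAB·AC·BAB·AC·AC·BAB·AC·BAB·AC·AC·AC·AC·BAB·AC·BAB·AC·AC·BAB·AC·BAB·BAB·AC·BAB·AC·AC·BAB·AC·BAB·AC·AC·AC·AC·BAB·AC·BAB·AC·AC·BAB·AC·BAB·AC·AC·AC·AC·AC·AC·AC·AC·BAB·AC·BAB·AC·AC·BAB·AC·BAB·AC·AC·AC·AC·BAB·AC·BAB·AC·AC·BAB·AC·BAB·AC·AC·AC·AC·AC·AC·AC·AC·AC·AC·AC·AC·AC·AC·AC·AC
    A ↦ AC
    B ↦ BAB
    C ↦ AC

A->AC, B->BAB, C->AC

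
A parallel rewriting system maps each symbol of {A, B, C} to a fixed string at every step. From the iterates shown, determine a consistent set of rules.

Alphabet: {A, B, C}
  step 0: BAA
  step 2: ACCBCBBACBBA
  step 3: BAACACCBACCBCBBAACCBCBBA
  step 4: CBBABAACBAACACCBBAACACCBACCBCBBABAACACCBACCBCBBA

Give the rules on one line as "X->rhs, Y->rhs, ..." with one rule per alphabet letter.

  step 3 ⇒ step 4: BAACACCBACCBCBBAACCBCBBA ⇒ CB·BA·BA·AC·BA·AC·AC·CB·BA·AC·AC·CB·AC·CB·CB·BA·BA·AC·AC·CB·AC·CB·CB·BA
    A ↦ BA
    B ↦ CB
    C ↦ AC

A->BA, B->CB, C->AC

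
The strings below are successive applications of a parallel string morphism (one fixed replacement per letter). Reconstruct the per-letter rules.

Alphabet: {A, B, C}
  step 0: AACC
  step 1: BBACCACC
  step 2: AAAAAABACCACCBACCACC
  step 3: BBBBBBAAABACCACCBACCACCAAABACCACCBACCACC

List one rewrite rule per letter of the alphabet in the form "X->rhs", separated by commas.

  step 2 ⇒ step 3: AAAAAABACCACCBACCACC ⇒ B·B·B·B·B·B·AAA·B·ACC·ACC·B·ACC·ACC·AAA·B·ACC·ACC·B·ACC·ACC
    A ↦ B
    B ↦ AAA
    C ↦ ACC

A->B, B->AAA, C->ACC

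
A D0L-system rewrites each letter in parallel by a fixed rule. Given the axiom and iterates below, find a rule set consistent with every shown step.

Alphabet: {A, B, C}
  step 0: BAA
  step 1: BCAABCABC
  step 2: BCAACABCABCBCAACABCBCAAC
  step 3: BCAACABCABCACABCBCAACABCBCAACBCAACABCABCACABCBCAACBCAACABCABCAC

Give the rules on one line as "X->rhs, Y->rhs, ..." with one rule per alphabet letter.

A->ABC, B->BCA, C->AC

  step 2 ⇒ step 3: BCAACABCABCBCAACABCBCAAC ⇒ BCA·AC·ABC·ABC·AC·ABC·BCA·AC·ABC·BCA·AC·BCA·AC·ABC·ABC·AC·ABC·BCA·AC·BCA·AC·ABC·ABC·AC
    A ↦ ABC
    B ↦ BCA
    C ↦ AC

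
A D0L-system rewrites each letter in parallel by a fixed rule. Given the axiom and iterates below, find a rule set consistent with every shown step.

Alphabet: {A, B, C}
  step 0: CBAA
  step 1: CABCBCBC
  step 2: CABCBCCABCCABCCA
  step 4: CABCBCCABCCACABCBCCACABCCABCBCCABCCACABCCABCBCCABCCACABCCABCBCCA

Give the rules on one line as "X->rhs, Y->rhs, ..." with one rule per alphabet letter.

  step 1 ⇒ step 2: CABCBCBC ⇒ CA·BC·BC·CA·BC·CA·BC·CA
    A ↦ BC
    B ↦ BC
    C ↦ CA

A->BC, B->BC, C->CA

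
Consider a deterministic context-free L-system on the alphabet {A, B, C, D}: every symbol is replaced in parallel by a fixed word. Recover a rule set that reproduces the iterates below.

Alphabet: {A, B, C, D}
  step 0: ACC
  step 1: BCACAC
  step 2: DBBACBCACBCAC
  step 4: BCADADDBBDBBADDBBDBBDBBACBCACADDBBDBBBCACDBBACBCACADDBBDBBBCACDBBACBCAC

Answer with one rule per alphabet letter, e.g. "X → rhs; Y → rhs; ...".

  step 1 ⇒ step 2: BCACAC ⇒ DBB·AC·BC·AC·BC·AC
    A ↦ BC
    B ↦ DBB
    C ↦ AC
    D ↦ AD  (constrained at step 2)

A->BC, B->DBB, C->AC, D->AD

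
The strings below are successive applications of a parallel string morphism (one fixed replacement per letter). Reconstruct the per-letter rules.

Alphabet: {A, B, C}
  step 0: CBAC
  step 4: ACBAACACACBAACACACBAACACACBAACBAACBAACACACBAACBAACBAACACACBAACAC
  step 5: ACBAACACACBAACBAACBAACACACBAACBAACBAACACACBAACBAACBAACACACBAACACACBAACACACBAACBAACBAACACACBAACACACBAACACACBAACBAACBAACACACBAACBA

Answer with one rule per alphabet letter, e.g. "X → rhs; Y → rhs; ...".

A->AC, B->AC, C->BA

  step 4 ⇒ step 5: ACBAACACACBAACACACBAACACACBAACBAACBAACACACBAACBAACBAACACACBAACAC ⇒ AC·BA·AC·AC·AC·BA·AC·BA·AC·BA·AC·AC·AC·BA·AC·BA·AC·BA·AC·AC·AC·BA·AC·BA·AC·BA·AC·AC·AC·BA·AC·AC·AC·BA·AC·AC·AC·BA·AC·BA·AC·BA·AC·AC·AC·BA·AC·AC·AC·BA·AC·AC·AC·BA·AC·BA·AC·BA·AC·AC·AC·BA·AC·BA
    A ↦ AC
    B ↦ AC
    C ↦ BA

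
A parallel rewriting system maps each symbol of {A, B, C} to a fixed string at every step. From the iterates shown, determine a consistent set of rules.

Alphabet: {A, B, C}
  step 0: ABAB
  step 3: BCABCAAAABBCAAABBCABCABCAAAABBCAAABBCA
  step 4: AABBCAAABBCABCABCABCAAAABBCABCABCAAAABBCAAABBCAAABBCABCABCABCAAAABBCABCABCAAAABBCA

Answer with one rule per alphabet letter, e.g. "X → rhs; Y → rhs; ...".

A->BCA, B->A, C->AB

  step 3 ⇒ step 4: BCABCAAAABBCAAABBCABCABCAAAABBCAAABBCA ⇒ A·AB·BCA·A·AB·BCA·BCA·BCA·BCA·A·A·AB·BCA·BCA·BCA·A·A·AB·BCA·A·AB·BCA·A·AB·BCA·BCA·BCA·BCA·A·A·AB·BCA·BCA·BCA·A·A·AB·BCA
    A ↦ BCA
    B ↦ A
    C ↦ AB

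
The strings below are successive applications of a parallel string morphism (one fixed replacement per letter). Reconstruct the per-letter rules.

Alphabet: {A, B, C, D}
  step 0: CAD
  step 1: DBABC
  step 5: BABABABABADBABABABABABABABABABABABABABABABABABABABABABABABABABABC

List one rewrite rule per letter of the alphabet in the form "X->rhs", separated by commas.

  step 0 ⇒ step 1: CAD ⇒ D·BA·BC
    A ↦ BA
    C ↦ D
    D ↦ BC
    B ↦ BA  (constrained at step 1)

A->BA, B->BA, C->D, D->BC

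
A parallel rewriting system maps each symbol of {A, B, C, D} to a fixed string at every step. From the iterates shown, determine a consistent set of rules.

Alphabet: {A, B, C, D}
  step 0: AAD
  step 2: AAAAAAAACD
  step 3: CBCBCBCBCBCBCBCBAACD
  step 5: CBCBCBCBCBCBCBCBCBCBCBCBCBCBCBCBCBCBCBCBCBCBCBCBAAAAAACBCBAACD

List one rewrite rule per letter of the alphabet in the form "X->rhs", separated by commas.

  step 2 ⇒ step 3: AAAAAAAACD ⇒ CB·CB·CB·CB·CB·CB·CB·CB·AA·CD
    A ↦ CB
    C ↦ AA
    D ↦ CD
    B ↦ A  (constrained at step 3)

A->CB, B->A, C->AA, D->CD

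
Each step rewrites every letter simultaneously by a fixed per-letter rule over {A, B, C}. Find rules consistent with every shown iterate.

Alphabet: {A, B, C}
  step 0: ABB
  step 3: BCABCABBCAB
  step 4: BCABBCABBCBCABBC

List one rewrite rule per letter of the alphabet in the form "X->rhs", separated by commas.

A->B, B->BC, C->A

  step 3 ⇒ step 4: BCABCABBCAB ⇒ BC·A·B·BC·A·B·BC·BC·A·B·BC
    A ↦ B
    B ↦ BC
    C ↦ A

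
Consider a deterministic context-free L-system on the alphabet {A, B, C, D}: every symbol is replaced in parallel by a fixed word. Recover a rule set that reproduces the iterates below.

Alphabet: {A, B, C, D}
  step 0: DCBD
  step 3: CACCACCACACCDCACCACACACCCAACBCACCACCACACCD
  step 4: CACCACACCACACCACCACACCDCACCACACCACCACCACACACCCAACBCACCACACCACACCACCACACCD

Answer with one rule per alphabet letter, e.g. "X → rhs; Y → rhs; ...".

A->C, B->ACB, C->CA, D->CCD

  step 3 ⇒ step 4: CACCACCACACCDCACCACACACCCAACBCACCACCACACCD ⇒ CA·C·CA·CA·C·CA·CA·C·CA·C·CA·CA·CCD·CA·C·CA·CA·C·CA·C·CA·C·CA·CA·CA·C·C·CA·ACB·CA·C·CA·CA·C·CA·CA·C·CA·C·CA·CA·CCD
    A ↦ C
    B ↦ ACB
    C ↦ CA
    D ↦ CCD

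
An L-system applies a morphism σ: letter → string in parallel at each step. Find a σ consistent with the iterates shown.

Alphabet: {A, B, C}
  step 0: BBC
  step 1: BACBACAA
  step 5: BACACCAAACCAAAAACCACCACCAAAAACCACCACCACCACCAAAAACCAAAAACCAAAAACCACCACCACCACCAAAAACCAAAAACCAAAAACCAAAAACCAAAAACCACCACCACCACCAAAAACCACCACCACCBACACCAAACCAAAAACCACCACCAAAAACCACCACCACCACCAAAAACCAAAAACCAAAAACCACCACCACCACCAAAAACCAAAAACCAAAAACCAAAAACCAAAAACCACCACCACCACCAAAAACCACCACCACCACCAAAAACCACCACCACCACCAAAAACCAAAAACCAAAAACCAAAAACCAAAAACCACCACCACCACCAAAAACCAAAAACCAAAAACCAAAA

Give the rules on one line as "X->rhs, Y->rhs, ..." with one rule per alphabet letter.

  step 0 ⇒ step 1: BBC ⇒ BAC·BAC·AA
    B ↦ BAC
    C ↦ AA
    A ↦ ACC  (constrained at step 1)

A->ACC, B->BAC, C->AA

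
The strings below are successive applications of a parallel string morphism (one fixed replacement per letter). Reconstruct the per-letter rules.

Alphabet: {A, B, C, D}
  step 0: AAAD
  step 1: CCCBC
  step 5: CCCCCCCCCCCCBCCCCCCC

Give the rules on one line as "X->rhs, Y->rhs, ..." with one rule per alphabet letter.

A->C, B->D, C->AA, D->BC

  step 0 ⇒ step 1: AAAD ⇒ C·C·C·BC
    A ↦ C
    D ↦ BC
    B ↦ D  (constrained at step 1)
    C ↦ AA  (constrained at step 1)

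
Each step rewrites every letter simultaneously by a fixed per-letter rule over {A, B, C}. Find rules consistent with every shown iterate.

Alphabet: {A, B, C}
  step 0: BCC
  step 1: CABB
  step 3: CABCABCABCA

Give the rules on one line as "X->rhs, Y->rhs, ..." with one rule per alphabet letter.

A->CA, B->CA, C->B

  step 0 ⇒ step 1: BCC ⇒ CA·B·B
    B ↦ CA
    C ↦ B
    A ↦ CA  (constrained at step 1)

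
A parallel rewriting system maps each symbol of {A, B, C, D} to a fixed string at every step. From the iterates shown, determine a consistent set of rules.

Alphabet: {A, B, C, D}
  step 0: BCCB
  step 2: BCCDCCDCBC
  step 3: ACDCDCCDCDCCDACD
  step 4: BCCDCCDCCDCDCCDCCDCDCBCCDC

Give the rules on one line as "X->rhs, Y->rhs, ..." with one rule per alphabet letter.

A->BC, B->A, C->CD, D->C

  step 3 ⇒ step 4: ACDCDCCDCDCCDACD ⇒ BC·CD·C·CD·C·CD·CD·C·CD·C·CD·CD·C·BC·CD·C
    A ↦ BC
    C ↦ CD
    D ↦ C
  step 2 ⇒ step 3: BCCDCCDCBC ⇒ A·CD·CD·C·CD·CD·C·CD·A·CD
    B ↦ A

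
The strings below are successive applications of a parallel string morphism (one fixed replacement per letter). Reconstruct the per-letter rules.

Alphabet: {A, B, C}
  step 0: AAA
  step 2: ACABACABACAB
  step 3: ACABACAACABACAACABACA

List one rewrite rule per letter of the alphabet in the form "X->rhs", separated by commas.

  step 2 ⇒ step 3: ACABACABACAB ⇒ AC·AB·AC·A·AC·AB·AC·A·AC·AB·AC·A
    A ↦ AC
    B ↦ A
    C ↦ AB

A->AC, B->A, C->AB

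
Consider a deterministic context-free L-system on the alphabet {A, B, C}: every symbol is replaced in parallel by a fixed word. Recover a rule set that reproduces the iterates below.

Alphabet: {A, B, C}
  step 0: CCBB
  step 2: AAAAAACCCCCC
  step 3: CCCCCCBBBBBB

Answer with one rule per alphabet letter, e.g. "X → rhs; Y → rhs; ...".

  step 2 ⇒ step 3: AAAAAACCCCCC ⇒ C·C·C·C·C·C·B·B·B·B·B·B
    A ↦ C
    C ↦ B
    B ↦ AAA  (constrained at step 0)

A->C, B->AAA, C->B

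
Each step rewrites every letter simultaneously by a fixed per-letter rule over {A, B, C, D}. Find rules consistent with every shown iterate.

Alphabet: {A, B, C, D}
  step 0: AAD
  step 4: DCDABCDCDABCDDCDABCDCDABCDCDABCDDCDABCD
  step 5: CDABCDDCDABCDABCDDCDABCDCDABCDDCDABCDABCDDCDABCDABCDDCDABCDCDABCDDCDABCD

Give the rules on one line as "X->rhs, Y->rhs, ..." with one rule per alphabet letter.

A->DC, B->D, C->AB, D->CD

  step 4 ⇒ step 5: DCDABCDCDABCDDCDABCDCDABCDCDABCDDCDABCD ⇒ CD·AB·CD·DC·D·AB·CD·AB·CD·DC·D·AB·CD·CD·AB·CD·DC·D·AB·CD·AB·CD·DC·D·AB·CD·AB·CD·DC·D·AB·CD·CD·AB·CD·DC·D·AB·CD
    A ↦ DC
    B ↦ D
    C ↦ AB
    D ↦ CD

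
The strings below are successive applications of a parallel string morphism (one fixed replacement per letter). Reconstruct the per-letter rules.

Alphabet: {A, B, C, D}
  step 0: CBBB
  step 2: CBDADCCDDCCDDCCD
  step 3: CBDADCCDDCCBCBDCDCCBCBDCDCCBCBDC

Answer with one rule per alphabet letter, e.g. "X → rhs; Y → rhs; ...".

A->CD, B->DA, C->CB, D->DC

  step 2 ⇒ step 3: CBDADCCDDCCDDCCD ⇒ CB·DA·DC·CD·DC·CB·CB·DC·DC·CB·CB·DC·DC·CB·CB·DC
    A ↦ CD
    B ↦ DA
    C ↦ CB
    D ↦ DC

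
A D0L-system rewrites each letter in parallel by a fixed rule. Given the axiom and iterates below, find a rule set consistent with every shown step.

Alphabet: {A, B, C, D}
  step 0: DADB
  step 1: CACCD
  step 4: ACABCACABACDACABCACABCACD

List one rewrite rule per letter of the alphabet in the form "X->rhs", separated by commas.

  step 0 ⇒ step 1: DADB ⇒ C·AC·C·D
    A ↦ AC
    B ↦ D
    D ↦ C
    C ↦ AB  (constrained at step 1)

A->AC, B->D, C->AB, D->C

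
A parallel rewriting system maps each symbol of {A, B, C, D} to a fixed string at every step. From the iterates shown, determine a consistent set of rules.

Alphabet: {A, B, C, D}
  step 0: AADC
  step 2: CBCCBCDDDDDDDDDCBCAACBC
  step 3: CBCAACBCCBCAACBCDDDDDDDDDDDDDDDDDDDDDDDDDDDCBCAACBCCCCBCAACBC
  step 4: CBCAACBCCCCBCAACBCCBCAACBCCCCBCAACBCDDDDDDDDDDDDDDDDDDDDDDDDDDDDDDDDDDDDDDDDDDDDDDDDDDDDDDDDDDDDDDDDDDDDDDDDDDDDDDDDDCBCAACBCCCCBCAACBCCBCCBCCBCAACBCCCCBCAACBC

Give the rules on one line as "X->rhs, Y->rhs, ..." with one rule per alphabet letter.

A->C, B->AA, C->CBC, D->DDD

  step 3 ⇒ step 4: CBCAACBCCBCAACBCDDDDDDDDDDDDDDDDDDDDDDDDDDDCBCAACBCCCCBCAACBC ⇒ CBC·AA·CBC·C·C·CBC·AA·CBC·CBC·AA·CBC·C·C·CBC·AA·CBC·DDD·DDD·DDD·DDD·DDD·DDD·DDD·DDD·DDD·DDD·DDD·DDD·DDD·DDD·DDD·DDD·DDD·DDD·DDD·DDD·DDD·DDD·DDD·DDD·DDD·DDD·DDD·CBC·AA·CBC·C·C·CBC·AA·CBC·CBC·CBC·CBC·AA·CBC·C·C·CBC·AA·CBC
    A ↦ C
    B ↦ AA
    C ↦ CBC
    D ↦ DDD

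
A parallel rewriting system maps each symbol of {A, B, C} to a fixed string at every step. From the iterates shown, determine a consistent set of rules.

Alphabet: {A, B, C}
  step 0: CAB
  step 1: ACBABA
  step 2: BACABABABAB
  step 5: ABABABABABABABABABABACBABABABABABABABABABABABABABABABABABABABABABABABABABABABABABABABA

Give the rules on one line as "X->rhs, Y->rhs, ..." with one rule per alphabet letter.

  step 1 ⇒ step 2: ACBABA ⇒ B·AC·ABA·B·ABA·B
    A ↦ B
    B ↦ ABA
    C ↦ AC

A->B, B->ABA, C->AC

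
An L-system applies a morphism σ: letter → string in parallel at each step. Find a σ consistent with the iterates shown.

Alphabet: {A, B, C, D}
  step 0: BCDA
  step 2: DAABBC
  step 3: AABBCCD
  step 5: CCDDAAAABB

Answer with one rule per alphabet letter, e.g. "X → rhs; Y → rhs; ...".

A->B, B->C, C->D, D->AA

  step 2 ⇒ step 3: DAABBC ⇒ AA·B·B·C·C·D
    A ↦ B
    B ↦ C
    C ↦ D
    D ↦ AA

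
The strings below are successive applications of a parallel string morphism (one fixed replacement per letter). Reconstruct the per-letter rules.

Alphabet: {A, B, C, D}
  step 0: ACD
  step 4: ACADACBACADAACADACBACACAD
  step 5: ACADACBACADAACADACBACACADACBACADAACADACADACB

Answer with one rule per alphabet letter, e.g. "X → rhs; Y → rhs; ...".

  step 4 ⇒ step 5: ACADACBACADAACADACBACACAD ⇒ AC·AD·AC·B·AC·AD·A·AC·AD·AC·B·AC·AC·AD·AC·B·AC·AD·A·AC·AD·AC·AD·AC·B
    A ↦ AC
    B ↦ A
    C ↦ AD
    D ↦ B

A->AC, B->A, C->AD, D->B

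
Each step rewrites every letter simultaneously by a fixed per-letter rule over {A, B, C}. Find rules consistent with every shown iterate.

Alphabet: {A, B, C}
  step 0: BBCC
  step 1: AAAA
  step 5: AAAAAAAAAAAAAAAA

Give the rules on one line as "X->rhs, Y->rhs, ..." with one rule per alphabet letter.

  step 0 ⇒ step 1: BBCC ⇒ A·A·A·A
    B ↦ A
    C ↦ A
    A ↦ CB  (constrained at step 1)

A->CB, B->A, C->A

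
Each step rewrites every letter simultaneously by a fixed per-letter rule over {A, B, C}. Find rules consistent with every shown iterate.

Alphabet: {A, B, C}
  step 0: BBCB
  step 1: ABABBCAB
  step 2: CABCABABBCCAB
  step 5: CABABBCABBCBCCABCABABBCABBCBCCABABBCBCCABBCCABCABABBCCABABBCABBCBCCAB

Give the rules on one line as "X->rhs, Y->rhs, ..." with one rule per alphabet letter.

A->C, B->AB, C->BC

  step 1 ⇒ step 2: ABABBCAB ⇒ C·AB·C·AB·AB·BC·C·AB
    A ↦ C
    B ↦ AB
    C ↦ BC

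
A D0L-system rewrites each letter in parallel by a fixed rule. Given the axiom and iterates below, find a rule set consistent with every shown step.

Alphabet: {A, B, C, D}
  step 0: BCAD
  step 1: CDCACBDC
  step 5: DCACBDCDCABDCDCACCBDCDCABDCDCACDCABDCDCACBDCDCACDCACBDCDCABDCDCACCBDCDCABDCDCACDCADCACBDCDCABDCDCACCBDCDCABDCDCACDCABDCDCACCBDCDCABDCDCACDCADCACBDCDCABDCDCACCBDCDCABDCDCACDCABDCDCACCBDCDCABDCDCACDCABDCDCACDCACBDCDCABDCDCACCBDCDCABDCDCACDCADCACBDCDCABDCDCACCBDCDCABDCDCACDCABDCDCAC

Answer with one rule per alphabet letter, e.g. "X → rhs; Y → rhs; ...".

  step 0 ⇒ step 1: BCAD ⇒ C·DCA·C·BDC
    A ↦ C
    B ↦ C
    C ↦ DCA
    D ↦ BDC

A->C, B->C, C->DCA, D->BDC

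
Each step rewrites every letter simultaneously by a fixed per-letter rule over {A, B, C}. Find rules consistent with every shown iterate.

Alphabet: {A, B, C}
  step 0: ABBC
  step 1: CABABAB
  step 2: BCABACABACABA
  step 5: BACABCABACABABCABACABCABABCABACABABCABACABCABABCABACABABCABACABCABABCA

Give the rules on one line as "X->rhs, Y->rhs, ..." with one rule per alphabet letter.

  step 1 ⇒ step 2: CABABAB ⇒ B·CA·BA·CA·BA·CA·BA
    A ↦ CA
    B ↦ BA
    C ↦ B

A->CA, B->BA, C->B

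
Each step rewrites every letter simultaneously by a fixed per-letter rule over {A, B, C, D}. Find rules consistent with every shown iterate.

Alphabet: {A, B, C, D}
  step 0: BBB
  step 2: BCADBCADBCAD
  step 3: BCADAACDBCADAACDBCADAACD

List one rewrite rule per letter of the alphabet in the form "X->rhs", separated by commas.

  step 2 ⇒ step 3: BCADBCADBCAD ⇒ BC·AD·AA·CD·BC·AD·AA·CD·BC·AD·AA·CD
    A ↦ AA
    B ↦ BC
    C ↦ AD
    D ↦ CD

A->AA, B->BC, C->AD, D->CD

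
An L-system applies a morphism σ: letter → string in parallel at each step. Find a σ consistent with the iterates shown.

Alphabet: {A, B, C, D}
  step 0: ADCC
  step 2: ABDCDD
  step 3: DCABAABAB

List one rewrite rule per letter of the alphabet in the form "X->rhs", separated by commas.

  step 2 ⇒ step 3: ABDCDD ⇒ D·C·AB·A·AB·AB
    A ↦ D
    B ↦ C
    C ↦ A
    D ↦ AB

A->D, B->C, C->A, D->AB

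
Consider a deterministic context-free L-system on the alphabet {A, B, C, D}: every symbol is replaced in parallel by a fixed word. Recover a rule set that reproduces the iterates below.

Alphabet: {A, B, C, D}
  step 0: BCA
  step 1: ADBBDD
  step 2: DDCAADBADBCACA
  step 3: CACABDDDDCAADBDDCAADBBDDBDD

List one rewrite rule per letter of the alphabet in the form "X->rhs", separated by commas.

  step 2 ⇒ step 3: DDCAADBADBCACA ⇒ CA·CA·B·DD·DD·CA·ADB·DD·CA·ADB·B·DD·B·DD
    A ↦ DD
    B ↦ ADB
    C ↦ B
    D ↦ CA

A->DD, B->ADB, C->B, D->CA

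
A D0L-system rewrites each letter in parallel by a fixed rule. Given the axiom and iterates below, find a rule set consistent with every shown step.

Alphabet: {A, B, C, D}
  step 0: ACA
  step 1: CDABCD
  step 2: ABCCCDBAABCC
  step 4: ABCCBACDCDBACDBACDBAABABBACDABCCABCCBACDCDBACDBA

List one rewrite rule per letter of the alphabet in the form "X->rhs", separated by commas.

  step 1 ⇒ step 2: CDABCD ⇒ AB·CC·CD·BA·AB·CC
    A ↦ CD
    B ↦ BA
    C ↦ AB
    D ↦ CC

A->CD, B->BA, C->AB, D->CC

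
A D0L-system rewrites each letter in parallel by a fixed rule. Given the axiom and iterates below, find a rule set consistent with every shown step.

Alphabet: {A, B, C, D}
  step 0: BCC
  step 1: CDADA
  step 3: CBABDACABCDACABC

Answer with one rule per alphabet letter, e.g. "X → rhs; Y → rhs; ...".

A->AB, B->C, C->DA, D->CB

  step 0 ⇒ step 1: BCC ⇒ C·DA·DA
    B ↦ C
    C ↦ DA
    A ↦ AB  (constrained at step 1)
    D ↦ CB  (constrained at step 1)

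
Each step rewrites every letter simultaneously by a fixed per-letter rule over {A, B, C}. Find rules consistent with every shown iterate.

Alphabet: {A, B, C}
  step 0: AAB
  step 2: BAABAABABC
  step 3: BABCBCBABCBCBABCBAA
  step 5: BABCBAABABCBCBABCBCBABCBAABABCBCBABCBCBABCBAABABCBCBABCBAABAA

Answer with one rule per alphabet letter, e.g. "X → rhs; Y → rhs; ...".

A->BC, B->BA, C->A

  step 2 ⇒ step 3: BAABAABABC ⇒ BA·BC·BC·BA·BC·BC·BA·BC·BA·A
    A ↦ BC
    B ↦ BA
    C ↦ A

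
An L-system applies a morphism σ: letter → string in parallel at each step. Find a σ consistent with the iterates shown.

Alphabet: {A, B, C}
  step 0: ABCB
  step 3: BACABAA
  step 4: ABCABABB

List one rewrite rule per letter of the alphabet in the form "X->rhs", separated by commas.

  step 3 ⇒ step 4: BACABAA ⇒ A·B·CA·B·A·B·B
    A ↦ B
    B ↦ A
    C ↦ CA

A->B, B->A, C->CA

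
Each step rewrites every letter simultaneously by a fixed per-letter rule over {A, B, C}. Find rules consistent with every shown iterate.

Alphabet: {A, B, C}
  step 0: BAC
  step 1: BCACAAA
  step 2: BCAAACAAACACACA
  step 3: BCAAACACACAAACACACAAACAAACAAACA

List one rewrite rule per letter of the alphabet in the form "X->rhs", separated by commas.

  step 2 ⇒ step 3: BCAAACAAACACACA ⇒ BCA·AA·CA·CA·CA·AA·CA·CA·CA·AA·CA·AA·CA·AA·CA
    A ↦ CA
    B ↦ BCA
    C ↦ AA

A->CA, B->BCA, C->AA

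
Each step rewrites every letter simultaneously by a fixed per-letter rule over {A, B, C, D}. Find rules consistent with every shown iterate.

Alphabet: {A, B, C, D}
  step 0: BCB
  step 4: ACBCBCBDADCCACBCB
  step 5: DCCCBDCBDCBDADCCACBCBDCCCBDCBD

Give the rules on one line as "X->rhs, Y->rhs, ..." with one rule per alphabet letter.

  step 4 ⇒ step 5: ACBCBCBDADCCACBCB ⇒ DCC·CB·D·CB·D·CB·D·A·DCC·A·CB·CB·DCC·CB·D·CB·D
    A ↦ DCC
    B ↦ D
    C ↦ CB
    D ↦ A

A->DCC, B->D, C->CB, D->A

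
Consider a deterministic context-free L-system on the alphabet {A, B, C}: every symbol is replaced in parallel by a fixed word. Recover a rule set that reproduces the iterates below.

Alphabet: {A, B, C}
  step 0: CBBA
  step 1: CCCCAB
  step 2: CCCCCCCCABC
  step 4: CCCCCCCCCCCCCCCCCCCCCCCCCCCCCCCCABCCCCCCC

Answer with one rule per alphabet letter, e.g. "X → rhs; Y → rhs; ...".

A->AB, B->C, C->CC

  step 1 ⇒ step 2: CCCCAB ⇒ CC·CC·CC·CC·AB·C
    A ↦ AB
    B ↦ C
    C ↦ CC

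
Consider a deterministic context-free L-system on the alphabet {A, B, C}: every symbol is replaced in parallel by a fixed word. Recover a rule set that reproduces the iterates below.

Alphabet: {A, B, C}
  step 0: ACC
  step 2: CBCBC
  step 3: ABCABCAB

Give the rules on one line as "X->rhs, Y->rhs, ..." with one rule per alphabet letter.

A->B, B->C, C->AB

  step 2 ⇒ step 3: CBCBC ⇒ AB·C·AB·C·AB
    B ↦ C
    C ↦ AB
    A ↦ B  (constrained at step 0)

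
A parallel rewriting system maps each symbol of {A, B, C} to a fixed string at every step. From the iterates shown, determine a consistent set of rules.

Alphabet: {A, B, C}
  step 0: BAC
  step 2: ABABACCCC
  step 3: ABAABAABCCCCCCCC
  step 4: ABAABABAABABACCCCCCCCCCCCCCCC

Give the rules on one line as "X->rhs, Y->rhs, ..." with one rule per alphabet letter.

A->AB, B->A, C->CC

  step 3 ⇒ step 4: ABAABAABCCCCCCCC ⇒ AB·A·AB·AB·A·AB·AB·A·CC·CC·CC·CC·CC·CC·CC·CC
    A ↦ AB
    B ↦ A
    C ↦ CC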